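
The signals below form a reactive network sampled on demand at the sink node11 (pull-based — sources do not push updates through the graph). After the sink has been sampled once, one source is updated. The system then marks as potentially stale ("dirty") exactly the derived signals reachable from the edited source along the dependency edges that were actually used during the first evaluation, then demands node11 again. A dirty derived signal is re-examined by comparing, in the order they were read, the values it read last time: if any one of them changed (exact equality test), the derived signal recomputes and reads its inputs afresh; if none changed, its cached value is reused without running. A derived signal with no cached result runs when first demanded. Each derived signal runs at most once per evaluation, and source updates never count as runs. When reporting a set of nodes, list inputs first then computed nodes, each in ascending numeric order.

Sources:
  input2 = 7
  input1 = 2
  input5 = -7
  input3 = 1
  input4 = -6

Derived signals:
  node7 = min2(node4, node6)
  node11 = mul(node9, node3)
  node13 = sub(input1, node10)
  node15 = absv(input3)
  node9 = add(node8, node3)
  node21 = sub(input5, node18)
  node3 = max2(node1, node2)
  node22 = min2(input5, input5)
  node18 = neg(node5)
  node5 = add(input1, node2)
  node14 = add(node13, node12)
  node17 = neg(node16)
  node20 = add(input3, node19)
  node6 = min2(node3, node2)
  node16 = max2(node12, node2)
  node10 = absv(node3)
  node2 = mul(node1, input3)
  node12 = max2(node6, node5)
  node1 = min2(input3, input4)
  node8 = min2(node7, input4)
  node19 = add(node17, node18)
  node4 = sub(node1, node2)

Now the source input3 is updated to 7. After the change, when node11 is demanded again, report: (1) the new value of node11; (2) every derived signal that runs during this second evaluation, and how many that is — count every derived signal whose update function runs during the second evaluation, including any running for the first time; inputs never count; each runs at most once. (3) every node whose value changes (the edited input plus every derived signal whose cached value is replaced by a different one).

node11 now evaluates to 288.
Run set: node1, node2, node3, node4, node6, node7, node8, node9, node11 (9 run).
Changed values: input3, node2, node4, node6, node7, node8, node9, node11.

Initial pass — values computed on the first demand:
  node1 = min2(1, -6) = -6
  node2 = mul(-6, 1) = -6
  node3 = max2(-6, -6) = -6
  node4 = sub(-6, -6) = 0
  node6 = min2(-6, -6) = -6
  node7 = min2(0, -6) = -6
  node8 = min2(-6, -6) = -6
  node9 = add(-6, -6) = -12
  node11 = mul(-12, -6) = 72

Second demand — change propagation:
  node1: re-runs because input3 1->7; new result -6 (unchanged).
  node2: re-runs because input3 1->7; new result -42.
  node3: re-runs because node2 -6->-42; new result -6 (unchanged).
  node4: re-runs because node2 -6->-42; new result 36.
  node6: re-runs because node2 -6->-42; new result -42.
  node7: re-runs because node4 0->36; node6 -6->-42; new result -42.
  node8: re-runs because node7 -6->-42; new result -42.
  node9: re-runs because node8 -6->-42; new result -48.
  node11: re-runs because node9 -12->-48; new result 288.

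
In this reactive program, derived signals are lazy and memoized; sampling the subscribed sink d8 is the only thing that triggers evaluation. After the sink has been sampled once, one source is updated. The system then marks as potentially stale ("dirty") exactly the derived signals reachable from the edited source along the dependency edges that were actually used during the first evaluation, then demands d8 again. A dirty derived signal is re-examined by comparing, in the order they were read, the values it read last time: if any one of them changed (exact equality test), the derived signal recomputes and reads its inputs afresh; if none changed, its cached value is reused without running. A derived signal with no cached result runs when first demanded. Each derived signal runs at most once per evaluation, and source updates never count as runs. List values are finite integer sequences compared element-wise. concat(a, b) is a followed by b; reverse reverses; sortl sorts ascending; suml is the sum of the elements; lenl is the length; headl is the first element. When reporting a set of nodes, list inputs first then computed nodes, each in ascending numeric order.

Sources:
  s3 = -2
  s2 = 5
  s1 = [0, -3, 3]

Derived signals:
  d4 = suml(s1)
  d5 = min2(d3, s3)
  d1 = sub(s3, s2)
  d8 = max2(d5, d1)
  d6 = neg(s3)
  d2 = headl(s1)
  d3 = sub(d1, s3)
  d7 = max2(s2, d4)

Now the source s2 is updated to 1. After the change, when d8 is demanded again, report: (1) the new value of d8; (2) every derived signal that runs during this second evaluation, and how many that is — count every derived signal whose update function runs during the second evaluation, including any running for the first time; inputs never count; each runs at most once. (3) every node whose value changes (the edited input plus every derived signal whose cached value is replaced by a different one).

Demanding d8 again yields -2.
4 derived signals run: d1, d3, d5, d8.
The nodes whose values change: s2, d1, d3, d5, d8.

First demand of the output computes:
  d1 = sub(-2, 5) = -7
  d3 = sub(-7, -2) = -5
  d5 = min2(-5, -2) = -5
  d8 = max2(-5, -7) = -5

After the edit, cleaning proceeds:
  d1: a read changed (s2 5->1) — executes, giving -3.
  d3: a read changed (d1 -7->-3) — executes, giving -1.
  d5: a read changed (d3 -5->-1) — executes, giving -2.
  d8: a read changed (d5 -5->-2; d1 -7->-3) — executes, giving -2.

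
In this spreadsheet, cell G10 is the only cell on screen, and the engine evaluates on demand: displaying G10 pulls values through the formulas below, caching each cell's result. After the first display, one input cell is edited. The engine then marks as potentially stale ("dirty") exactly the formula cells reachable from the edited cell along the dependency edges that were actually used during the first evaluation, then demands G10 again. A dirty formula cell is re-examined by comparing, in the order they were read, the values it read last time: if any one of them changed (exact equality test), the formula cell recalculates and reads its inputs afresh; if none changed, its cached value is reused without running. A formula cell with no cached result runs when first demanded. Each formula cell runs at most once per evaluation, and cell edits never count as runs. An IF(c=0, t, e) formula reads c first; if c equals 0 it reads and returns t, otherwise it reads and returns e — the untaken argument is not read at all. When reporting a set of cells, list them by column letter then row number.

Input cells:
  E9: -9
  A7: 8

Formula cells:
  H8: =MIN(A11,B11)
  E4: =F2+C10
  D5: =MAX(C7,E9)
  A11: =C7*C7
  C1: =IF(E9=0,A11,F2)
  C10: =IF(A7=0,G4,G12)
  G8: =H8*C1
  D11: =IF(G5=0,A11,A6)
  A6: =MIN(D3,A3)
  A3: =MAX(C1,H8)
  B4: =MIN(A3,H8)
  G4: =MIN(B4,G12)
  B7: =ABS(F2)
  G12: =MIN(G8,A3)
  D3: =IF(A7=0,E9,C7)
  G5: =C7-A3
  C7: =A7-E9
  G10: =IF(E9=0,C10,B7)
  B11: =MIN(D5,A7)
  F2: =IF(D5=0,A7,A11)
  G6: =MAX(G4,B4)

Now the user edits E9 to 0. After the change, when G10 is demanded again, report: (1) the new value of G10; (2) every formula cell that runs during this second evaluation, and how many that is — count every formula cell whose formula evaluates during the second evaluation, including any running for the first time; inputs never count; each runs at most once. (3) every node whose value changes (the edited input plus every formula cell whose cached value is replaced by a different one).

Initial pass — values computed on the first demand:
  C7 = 8 - -9 = 17
  A11 = 17 * 17 = 289
  D5 = MAX(17, -9) = 17
  F2 = IF(D5=0: D5=17 -> else branch A11) = 289
  B7 = ABS(289) = 289
  G10 = IF(E9=0: E9=-9 -> else branch B7) = 289

Second demand — change propagation:
  C7: re-runs because E9 -9->0; new result 8.
  A11: re-runs because C7 17->8; C7 17->8; new result 64.
  D5: re-runs because C7 17->8; E9 -9->0; new result 8.
  B11: newly demanded (no cache) — executes and yields 8.
  F2: dirty yet unreached — the second evaluation never asks for it.
  B7: dirty yet unreached — the second evaluation never asks for it.
  C1: newly demanded (no cache) — executes and yields 64.
  H8: newly demanded (no cache) — executes and yields 8.
  A3: newly demanded (no cache) — executes and yields 64.
  G8: newly demanded (no cache) — executes and yields 512.
  G12: newly demanded (no cache) — executes and yields 64.
  C10: newly demanded (no cache) — executes and yields 64.
  G10: re-runs because E9 -9->0; new result 64.

The important point: the flipped condition redirects demand; B7, F2 are left stale, never re-checked.

G10 now evaluates to 64.
Run set: A3, A11, B11, C1, C7, C10, D5, G8, G10, G12, H8 (11 run).
Changed values: A11, C7, D5, E9, G10.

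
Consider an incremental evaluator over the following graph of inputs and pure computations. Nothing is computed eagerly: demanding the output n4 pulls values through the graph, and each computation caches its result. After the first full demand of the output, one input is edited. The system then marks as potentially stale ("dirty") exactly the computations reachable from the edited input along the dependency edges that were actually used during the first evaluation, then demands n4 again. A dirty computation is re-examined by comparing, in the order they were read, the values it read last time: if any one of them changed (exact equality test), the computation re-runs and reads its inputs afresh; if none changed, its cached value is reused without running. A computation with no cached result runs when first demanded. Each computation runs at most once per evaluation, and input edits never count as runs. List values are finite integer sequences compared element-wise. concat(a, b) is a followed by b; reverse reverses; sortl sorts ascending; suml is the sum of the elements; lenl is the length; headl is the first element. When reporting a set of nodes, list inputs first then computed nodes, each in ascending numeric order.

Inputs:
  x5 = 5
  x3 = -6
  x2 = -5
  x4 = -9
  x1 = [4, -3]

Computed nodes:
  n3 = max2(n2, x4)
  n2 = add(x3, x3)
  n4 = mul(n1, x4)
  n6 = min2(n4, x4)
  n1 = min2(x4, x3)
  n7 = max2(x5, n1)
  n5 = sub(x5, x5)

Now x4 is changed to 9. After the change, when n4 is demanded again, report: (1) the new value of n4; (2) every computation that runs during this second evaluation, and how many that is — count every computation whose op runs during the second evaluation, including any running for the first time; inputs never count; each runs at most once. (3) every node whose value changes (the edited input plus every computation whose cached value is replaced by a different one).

n4 now evaluates to -54.
Run set: n1, n4 (2 run).
Changed values: x4, n1, n4.

Initial pass — values computed on the first demand:
  n1 = min2(-9, -6) = -9
  n4 = mul(-9, -9) = 81

Second demand — change propagation:
  n1: re-runs because x4 -9->9; new result -6.
  n4: re-runs because n1 -9->-6; x4 -9->9; new result -54.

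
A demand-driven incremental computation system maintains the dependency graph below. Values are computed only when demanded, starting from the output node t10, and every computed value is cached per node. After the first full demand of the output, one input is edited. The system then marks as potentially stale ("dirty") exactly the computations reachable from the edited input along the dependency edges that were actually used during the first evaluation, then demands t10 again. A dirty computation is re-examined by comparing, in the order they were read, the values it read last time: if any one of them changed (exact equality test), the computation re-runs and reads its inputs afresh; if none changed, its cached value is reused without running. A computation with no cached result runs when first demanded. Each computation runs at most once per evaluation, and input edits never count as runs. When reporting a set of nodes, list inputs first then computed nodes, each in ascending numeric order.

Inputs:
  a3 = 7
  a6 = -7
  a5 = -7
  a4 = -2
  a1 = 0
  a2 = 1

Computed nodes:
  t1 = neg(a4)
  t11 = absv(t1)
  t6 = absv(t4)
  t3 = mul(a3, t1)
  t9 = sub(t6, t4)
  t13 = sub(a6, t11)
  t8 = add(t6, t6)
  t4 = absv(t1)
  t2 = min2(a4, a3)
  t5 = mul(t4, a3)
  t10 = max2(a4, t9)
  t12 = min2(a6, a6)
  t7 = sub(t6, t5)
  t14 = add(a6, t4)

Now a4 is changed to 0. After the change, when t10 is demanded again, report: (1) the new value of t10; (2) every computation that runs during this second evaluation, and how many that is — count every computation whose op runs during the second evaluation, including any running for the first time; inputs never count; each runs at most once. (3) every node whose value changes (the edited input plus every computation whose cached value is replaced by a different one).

New value of t10: 0.
Computations that run: t1, t4, t6, t9, t10 — 5 in total.
Values that change: a4, t1, t4, t6.

First evaluation (everything demanded from the output):
  t1 = neg(-2) = 2
  t4 = absv(2) = 2
  t6 = absv(2) = 2
  t9 = sub(2, 2) = 0
  t10 = max2(-2, 0) = 0

Propagation after the edit:
  t1: runs — a4 -2->0; result 0.
  t4: runs — t1 2->0; result 0.
  t6: runs — t4 2->0; result 0.
  t9: runs — t6 2->0; t4 2->0; result 0 (same value as before).
  t10: runs — a4 -2->0; result 0 (same value as before).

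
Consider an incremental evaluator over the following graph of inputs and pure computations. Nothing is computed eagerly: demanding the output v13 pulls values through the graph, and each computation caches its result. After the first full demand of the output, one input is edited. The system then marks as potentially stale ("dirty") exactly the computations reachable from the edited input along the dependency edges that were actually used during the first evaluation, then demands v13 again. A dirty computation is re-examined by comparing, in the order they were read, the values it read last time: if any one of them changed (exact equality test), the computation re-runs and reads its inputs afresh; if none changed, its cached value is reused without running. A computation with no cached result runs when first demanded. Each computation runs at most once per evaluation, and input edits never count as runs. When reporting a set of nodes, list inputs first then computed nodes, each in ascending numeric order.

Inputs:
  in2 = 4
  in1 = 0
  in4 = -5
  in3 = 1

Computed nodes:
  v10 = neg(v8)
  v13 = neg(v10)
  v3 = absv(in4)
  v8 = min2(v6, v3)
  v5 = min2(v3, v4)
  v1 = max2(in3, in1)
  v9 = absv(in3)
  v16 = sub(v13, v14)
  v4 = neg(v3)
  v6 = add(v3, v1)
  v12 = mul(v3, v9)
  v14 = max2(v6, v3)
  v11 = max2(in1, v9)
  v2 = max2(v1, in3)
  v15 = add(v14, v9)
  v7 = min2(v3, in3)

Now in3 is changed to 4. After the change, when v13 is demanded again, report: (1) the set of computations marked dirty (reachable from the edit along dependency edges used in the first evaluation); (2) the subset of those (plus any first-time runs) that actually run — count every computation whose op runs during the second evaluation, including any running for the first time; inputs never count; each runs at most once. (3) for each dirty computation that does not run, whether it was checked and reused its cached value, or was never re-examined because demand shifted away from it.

Initial pass — values computed on the first demand:
  v1 = max2(1, 0) = 1
  v3 = absv(-5) = 5
  v6 = add(5, 1) = 6
  v8 = min2(6, 5) = 5
  v10 = neg(5) = -5
  v13 = neg(-5) = 5

Second demand — change propagation:
  v1: re-runs because in3 1->4; new result 4.
  v6: re-runs because v1 1->4; new result 9.
  v8: re-runs because v6 6->9; new result 5 (unchanged).
  v10: re-examined; everything it read last time is the same (v8 unchanged) — cache -5 kept, no run.
  v13: re-examined; everything it read last time is the same (v10 unchanged) — cache 5 kept, no run.

The important point: v8 recomputes to an identical value, and the output ends up unchanged.

Dirty set: v1, v6, v8, v10, v13.
Run set: v1, v6, v8 (3 run).
Re-examined without running (cache reused): v10, v13.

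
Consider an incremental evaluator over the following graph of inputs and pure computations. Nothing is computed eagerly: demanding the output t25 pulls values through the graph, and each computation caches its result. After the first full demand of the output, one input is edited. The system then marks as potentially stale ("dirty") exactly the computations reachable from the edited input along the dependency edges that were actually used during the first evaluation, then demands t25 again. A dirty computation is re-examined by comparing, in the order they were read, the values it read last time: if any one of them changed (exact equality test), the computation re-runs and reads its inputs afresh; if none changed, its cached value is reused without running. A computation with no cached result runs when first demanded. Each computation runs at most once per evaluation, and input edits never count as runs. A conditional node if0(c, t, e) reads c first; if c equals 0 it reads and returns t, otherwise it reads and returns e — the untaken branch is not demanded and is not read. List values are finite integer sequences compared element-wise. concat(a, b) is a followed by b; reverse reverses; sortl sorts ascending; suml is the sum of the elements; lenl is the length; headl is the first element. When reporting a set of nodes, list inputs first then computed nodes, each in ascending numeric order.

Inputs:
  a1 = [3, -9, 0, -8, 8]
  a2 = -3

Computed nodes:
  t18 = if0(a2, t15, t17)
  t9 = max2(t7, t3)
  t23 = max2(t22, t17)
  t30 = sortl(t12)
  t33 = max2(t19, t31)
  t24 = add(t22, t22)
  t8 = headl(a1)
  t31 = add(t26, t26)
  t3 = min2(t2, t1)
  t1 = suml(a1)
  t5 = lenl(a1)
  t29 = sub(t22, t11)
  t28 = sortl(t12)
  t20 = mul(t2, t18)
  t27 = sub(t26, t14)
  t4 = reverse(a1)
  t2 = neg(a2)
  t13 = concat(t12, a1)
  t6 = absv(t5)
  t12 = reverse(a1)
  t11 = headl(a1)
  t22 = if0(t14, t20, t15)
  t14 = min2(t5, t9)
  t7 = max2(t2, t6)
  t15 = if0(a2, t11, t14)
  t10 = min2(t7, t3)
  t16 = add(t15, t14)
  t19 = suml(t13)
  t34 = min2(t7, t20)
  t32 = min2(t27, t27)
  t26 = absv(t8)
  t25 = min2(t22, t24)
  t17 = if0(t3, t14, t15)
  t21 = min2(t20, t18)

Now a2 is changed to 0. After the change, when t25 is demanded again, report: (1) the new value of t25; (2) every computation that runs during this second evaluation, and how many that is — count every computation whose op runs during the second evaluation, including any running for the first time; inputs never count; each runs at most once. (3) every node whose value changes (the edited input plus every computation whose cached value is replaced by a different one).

Initial pass — values computed on the first demand:
  t1 = suml([3, -9, 0, -8, 8]) = -6
  t2 = neg(-3) = 3
  t3 = min2(3, -6) = -6
  t5 = lenl([3, -9, 0, -8, 8]) = 5
  t6 = absv(5) = 5
  t7 = max2(3, 5) = 5
  t9 = max2(5, -6) = 5
  t14 = min2(5, 5) = 5
  t15 = if0(a2=-3 -> else branch t14) = 5
  t22 = if0(t14=5 -> else branch t15) = 5
  t24 = add(5, 5) = 10
  t25 = min2(5, 10) = 5

Second demand — change propagation:
  t2: re-runs because a2 -3->0; new result 0.
  t3: re-runs because t2 3->0; new result -6 (unchanged).
  t7: re-runs because t2 3->0; new result 5 (unchanged).
  t9: re-examined; everything it read last time is the same (t7 unchanged, t3 unchanged) — cache 5 kept, no run.
  t11: newly demanded (no cache) — executes and yields 3.
  t14: re-examined; everything it read last time is the same (t5 unchanged, t9 unchanged) — cache 5 kept, no run.
  t15: re-runs because a2 -3->0; new result 3.
  t22: re-runs because t15 5->3; new result 3.
  t24: re-runs because t22 5->3; t22 5->3; new result 6.
  t25: re-runs because t22 5->3; t24 10->6; new result 3.

The important point: the flipped condition pulls in fresh nodes; t11 runs for the first time.

t25 now evaluates to 3.
Run set: t2, t3, t7, t11, t15, t22, t24, t25 (8 run).
Changed values: a2, t2, t15, t22, t24, t25.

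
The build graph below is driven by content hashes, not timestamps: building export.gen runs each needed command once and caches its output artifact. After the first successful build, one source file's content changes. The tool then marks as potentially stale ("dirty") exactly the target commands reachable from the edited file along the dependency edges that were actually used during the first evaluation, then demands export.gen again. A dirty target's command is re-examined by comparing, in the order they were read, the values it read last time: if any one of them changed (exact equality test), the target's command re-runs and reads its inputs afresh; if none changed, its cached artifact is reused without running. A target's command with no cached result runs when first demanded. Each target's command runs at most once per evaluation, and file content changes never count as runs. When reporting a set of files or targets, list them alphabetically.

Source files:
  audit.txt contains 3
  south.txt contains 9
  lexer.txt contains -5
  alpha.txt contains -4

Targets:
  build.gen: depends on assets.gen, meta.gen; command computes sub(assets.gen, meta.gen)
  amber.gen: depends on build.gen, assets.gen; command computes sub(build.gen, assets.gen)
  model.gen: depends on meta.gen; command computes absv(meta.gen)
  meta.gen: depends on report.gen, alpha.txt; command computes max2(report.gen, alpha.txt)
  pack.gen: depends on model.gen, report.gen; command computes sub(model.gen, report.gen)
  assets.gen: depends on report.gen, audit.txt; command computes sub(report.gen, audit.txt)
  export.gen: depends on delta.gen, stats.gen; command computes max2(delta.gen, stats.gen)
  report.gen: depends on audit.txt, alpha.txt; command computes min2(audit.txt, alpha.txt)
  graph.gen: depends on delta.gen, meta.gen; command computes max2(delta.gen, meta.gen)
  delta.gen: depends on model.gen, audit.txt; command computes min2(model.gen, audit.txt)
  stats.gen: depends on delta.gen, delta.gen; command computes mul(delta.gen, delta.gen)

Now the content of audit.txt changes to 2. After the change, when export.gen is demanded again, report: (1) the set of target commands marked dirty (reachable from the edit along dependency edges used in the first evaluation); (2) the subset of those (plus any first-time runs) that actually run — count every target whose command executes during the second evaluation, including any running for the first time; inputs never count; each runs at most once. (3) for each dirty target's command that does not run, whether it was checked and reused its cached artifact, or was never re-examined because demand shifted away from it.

Dirty set: delta.gen, export.gen, meta.gen, model.gen, report.gen, stats.gen.
Run set: delta.gen, export.gen, report.gen, stats.gen (4 run).
Re-examined without running (cache reused): meta.gen, model.gen.
The important point: at meta.gen every value read last time is unchanged, so the dirty flag clears without a run.

Initial pass — values computed on the first demand:
  report.gen = min2(3, -4) = -4
  meta.gen = max2(-4, -4) = -4
  model.gen = absv(-4) = 4
  delta.gen = min2(4, 3) = 3
  stats.gen = mul(3, 3) = 9
  export.gen = max2(3, 9) = 9

Second demand — change propagation:
  report.gen: re-runs because audit.txt 3->2; new result -4 (unchanged).
  meta.gen: re-examined; everything it read last time is the same (report.gen unchanged, alpha.txt unchanged) — cache -4 kept, no run.
  model.gen: re-examined; everything it read last time is the same (meta.gen unchanged) — cache 4 kept, no run.
  delta.gen: re-runs because audit.txt 3->2; new result 2.
  stats.gen: re-runs because delta.gen 3->2; delta.gen 3->2; new result 4.
  export.gen: re-runs because delta.gen 3->2; stats.gen 9->4; new result 4.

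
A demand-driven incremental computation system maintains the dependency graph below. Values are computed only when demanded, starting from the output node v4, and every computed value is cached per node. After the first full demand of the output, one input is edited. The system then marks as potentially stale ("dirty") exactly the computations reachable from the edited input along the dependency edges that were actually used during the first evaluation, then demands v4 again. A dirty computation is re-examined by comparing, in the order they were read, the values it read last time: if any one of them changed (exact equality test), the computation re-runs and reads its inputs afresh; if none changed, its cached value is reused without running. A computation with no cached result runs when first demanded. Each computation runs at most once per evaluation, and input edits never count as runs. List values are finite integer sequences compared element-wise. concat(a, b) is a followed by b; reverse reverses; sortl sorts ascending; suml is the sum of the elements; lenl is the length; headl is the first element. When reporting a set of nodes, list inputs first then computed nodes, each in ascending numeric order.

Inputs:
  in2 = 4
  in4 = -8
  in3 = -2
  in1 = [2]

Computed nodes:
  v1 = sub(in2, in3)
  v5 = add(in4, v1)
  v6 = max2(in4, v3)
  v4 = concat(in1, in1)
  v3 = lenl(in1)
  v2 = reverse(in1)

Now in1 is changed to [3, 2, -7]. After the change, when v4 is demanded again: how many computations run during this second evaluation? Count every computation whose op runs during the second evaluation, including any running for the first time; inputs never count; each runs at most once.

Computations that run: v4 — 1 in total.

First evaluation (everything demanded from the output):
  v4 = concat([2], [2]) = [2, 2]

Propagation after the edit:
  v4: runs — in1 [2]->[3, 2, -7]; in1 [2]->[3, 2, -7]; result [3, 2, -7, 3, 2, -7].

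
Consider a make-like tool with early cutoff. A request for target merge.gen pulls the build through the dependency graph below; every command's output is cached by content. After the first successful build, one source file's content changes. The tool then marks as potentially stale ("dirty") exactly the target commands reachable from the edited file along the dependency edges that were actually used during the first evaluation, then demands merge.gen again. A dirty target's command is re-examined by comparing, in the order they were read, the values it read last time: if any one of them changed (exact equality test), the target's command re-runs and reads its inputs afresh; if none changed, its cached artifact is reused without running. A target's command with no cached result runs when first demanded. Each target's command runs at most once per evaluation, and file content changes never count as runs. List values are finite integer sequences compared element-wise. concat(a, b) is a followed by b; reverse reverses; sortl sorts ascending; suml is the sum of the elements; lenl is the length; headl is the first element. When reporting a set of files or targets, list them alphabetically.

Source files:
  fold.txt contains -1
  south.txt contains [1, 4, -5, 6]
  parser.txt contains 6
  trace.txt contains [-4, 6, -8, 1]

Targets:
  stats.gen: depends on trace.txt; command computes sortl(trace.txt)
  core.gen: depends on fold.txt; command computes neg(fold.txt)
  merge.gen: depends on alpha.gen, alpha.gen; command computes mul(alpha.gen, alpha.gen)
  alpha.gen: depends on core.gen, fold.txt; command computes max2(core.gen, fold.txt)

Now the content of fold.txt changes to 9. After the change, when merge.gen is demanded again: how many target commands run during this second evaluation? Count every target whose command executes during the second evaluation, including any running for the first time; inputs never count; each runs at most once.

First demand of the output computes:
  core.gen = neg(-1) = 1
  alpha.gen = max2(1, -1) = 1
  merge.gen = mul(1, 1) = 1

After the edit, cleaning proceeds:
  core.gen: a read changed (fold.txt -1->9) — executes, giving -9.
  alpha.gen: a read changed (core.gen 1->-9; fold.txt -1->9) — executes, giving 9.
  merge.gen: a read changed (alpha.gen 1->9; alpha.gen 1->9) — executes, giving 81.

3 target commands run: alpha.gen, core.gen, merge.gen.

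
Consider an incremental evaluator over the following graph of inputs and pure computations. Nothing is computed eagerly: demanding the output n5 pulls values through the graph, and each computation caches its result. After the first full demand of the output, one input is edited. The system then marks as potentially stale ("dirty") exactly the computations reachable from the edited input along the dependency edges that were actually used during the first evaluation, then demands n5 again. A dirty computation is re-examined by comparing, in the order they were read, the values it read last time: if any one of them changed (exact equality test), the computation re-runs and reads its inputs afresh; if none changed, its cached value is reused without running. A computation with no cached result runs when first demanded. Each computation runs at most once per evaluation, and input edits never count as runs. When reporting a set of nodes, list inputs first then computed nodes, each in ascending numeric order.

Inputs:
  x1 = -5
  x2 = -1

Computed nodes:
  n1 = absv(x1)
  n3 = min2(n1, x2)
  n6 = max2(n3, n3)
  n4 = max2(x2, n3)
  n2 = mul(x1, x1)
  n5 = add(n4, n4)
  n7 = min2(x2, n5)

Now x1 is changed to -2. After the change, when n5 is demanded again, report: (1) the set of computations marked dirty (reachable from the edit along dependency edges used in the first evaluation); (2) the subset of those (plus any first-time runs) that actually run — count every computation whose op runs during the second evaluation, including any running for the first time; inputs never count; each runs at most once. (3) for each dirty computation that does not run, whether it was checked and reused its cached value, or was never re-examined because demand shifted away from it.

Initial pass — values computed on the first demand:
  n1 = absv(-5) = 5
  n3 = min2(5, -1) = -1
  n4 = max2(-1, -1) = -1
  n5 = add(-1, -1) = -2

Second demand — change propagation:
  n1: re-runs because x1 -5->-2; new result 2.
  n3: re-runs because n1 5->2; new result -1 (unchanged).
  n4: re-examined; everything it read last time is the same (x2 unchanged, n3 unchanged) — cache -1 kept, no run.
  n5: re-examined; everything it read last time is the same (n4 unchanged, n4 unchanged) — cache -2 kept, no run.

The important point: n3 recomputes to an identical value, and the output ends up unchanged.

Dirty set: n1, n3, n4, n5.
Run set: n1, n3 (2 run).
Re-examined without running (cache reused): n4, n5.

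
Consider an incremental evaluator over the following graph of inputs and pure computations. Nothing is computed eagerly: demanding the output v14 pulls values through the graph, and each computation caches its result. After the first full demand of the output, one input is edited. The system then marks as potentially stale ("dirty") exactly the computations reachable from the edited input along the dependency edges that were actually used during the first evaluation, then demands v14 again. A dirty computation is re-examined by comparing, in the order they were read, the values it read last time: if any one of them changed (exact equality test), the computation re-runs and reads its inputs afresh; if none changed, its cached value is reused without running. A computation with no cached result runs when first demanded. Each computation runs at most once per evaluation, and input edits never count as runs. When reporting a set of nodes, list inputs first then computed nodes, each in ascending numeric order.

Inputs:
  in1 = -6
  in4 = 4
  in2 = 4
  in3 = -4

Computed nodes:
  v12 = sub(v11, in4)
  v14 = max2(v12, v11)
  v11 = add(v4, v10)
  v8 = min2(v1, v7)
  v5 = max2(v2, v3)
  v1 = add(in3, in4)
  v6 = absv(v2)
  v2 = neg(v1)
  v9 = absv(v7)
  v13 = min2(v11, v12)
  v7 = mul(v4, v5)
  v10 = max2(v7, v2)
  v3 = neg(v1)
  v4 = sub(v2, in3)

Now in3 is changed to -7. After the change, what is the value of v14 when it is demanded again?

v14 now evaluates to 40.

Initial pass — values computed on the first demand:
  v1 = add(-4, 4) = 0
  v2 = neg(0) = 0
  v3 = neg(0) = 0
  v4 = sub(0, -4) = 4
  v5 = max2(0, 0) = 0
  v7 = mul(4, 0) = 0
  v10 = max2(0, 0) = 0
  v11 = add(4, 0) = 4
  v12 = sub(4, 4) = 0
  v14 = max2(0, 4) = 4

Second demand — change propagation:
  v1: re-runs because in3 -4->-7; new result -3.
  v2: re-runs because v1 0->-3; new result 3.
  v3: re-runs because v1 0->-3; new result 3.
  v4: re-runs because v2 0->3; in3 -4->-7; new result 10.
  v5: re-runs because v2 0->3; v3 0->3; new result 3.
  v7: re-runs because v4 4->10; v5 0->3; new result 30.
  v10: re-runs because v7 0->30; v2 0->3; new result 30.
  v11: re-runs because v4 4->10; v10 0->30; new result 40.
  v12: re-runs because v11 4->40; new result 36.
  v14: re-runs because v12 0->36; v11 4->40; new result 40.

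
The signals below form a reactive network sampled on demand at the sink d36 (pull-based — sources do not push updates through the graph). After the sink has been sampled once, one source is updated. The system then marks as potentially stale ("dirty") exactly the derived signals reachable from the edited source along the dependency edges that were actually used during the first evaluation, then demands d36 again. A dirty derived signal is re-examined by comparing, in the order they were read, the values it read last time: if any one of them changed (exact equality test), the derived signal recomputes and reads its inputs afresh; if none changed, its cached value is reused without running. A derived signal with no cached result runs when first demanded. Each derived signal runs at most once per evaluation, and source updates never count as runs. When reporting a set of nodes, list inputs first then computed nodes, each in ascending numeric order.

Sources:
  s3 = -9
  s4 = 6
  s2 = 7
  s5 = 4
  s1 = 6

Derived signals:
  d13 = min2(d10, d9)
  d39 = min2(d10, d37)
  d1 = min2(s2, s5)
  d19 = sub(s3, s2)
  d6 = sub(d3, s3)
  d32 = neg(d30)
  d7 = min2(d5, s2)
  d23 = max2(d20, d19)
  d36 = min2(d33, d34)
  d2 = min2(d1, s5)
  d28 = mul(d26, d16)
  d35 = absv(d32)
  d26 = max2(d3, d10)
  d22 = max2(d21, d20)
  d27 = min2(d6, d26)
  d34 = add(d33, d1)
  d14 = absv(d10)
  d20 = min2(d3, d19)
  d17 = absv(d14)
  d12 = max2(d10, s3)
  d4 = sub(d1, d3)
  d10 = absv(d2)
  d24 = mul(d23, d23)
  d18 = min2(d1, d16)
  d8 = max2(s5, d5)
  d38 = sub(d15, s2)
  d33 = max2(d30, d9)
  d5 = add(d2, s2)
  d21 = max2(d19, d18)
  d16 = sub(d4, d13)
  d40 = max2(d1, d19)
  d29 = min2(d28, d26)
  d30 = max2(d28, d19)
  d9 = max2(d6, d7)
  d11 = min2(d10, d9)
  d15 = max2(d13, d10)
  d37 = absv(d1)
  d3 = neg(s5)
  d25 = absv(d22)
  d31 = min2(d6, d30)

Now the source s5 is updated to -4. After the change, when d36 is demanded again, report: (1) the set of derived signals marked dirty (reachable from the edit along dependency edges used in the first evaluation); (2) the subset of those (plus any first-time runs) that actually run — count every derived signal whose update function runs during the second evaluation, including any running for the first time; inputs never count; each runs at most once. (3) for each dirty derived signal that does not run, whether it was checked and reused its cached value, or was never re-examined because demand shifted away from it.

Initial pass — values computed on the first demand:
  d1 = min2(7, 4) = 4
  d2 = min2(4, 4) = 4
  d3 = neg(4) = -4
  d4 = sub(4, -4) = 8
  d5 = add(4, 7) = 11
  d6 = sub(-4, -9) = 5
  d7 = min2(11, 7) = 7
  d9 = max2(5, 7) = 7
  d10 = absv(4) = 4
  d13 = min2(4, 7) = 4
  d16 = sub(8, 4) = 4
  d19 = sub(-9, 7) = -16
  d26 = max2(-4, 4) = 4
  d28 = mul(4, 4) = 16
  d30 = max2(16, -16) = 16
  d33 = max2(16, 7) = 16
  d34 = add(16, 4) = 20
  d36 = min2(16, 20) = 16

Second demand — change propagation:
  d1: re-runs because s5 4->-4; new result -4.
  d2: re-runs because d1 4->-4; s5 4->-4; new result -4.
  d3: re-runs because s5 4->-4; new result 4.
  d4: re-runs because d1 4->-4; d3 -4->4; new result -8.
  d5: re-runs because d2 4->-4; new result 3.
  d6: re-runs because d3 -4->4; new result 13.
  d7: re-runs because d5 11->3; new result 3.
  d9: re-runs because d6 5->13; d7 7->3; new result 13.
  d10: re-runs because d2 4->-4; new result 4 (unchanged).
  d13: re-runs because d9 7->13; new result 4 (unchanged).
  d16: re-runs because d4 8->-8; new result -12.
  d26: re-runs because d3 -4->4; new result 4 (unchanged).
  d28: re-runs because d16 4->-12; new result -48.
  d30: re-runs because d28 16->-48; new result -16.
  d33: re-runs because d30 16->-16; d9 7->13; new result 13.
  d34: re-runs because d33 16->13; d1 4->-4; new result 9.
  d36: re-runs because d33 16->13; d34 20->9; new result 9.

Dirty set: d1, d2, d3, d4, d5, d6, d7, d9, d10, d13, d16, d26, d28, d30, d33, d34, d36.
Run set: d1, d2, d3, d4, d5, d6, d7, d9, d10, d13, d16, d26, d28, d30, d33, d34, d36 (17 run).
All dirty derived signals ended up running.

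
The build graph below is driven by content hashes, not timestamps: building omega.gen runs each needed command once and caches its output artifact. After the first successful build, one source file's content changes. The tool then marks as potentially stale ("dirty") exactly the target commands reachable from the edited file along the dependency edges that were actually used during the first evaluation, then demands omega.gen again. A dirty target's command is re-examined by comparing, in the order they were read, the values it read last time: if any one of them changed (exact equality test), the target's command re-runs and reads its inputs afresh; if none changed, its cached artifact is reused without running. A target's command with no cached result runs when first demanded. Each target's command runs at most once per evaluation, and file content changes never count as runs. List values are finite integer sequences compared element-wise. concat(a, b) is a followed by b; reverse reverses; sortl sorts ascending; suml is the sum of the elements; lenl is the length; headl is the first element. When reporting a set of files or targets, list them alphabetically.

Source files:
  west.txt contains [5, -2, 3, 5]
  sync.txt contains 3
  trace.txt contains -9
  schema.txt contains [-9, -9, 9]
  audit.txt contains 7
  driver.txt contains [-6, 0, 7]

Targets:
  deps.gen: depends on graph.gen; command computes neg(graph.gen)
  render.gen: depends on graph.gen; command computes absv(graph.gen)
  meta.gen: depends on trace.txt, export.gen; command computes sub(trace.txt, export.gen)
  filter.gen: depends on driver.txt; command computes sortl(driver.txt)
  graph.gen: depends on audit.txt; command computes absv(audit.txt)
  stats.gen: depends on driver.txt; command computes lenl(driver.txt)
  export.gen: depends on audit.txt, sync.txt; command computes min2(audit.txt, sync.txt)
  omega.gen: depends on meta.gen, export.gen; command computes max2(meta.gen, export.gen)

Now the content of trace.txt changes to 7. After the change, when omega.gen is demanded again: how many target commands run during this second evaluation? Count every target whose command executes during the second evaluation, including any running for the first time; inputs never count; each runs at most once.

Initial pass — values computed on the first demand:
  export.gen = min2(7, 3) = 3
  meta.gen = sub(-9, 3) = -12
  omega.gen = max2(-12, 3) = 3

Second demand — change propagation:
  meta.gen: re-runs because trace.txt -9->7; new result 4.
  omega.gen: re-runs because meta.gen -12->4; new result 4.

Run set: meta.gen, omega.gen (2 run).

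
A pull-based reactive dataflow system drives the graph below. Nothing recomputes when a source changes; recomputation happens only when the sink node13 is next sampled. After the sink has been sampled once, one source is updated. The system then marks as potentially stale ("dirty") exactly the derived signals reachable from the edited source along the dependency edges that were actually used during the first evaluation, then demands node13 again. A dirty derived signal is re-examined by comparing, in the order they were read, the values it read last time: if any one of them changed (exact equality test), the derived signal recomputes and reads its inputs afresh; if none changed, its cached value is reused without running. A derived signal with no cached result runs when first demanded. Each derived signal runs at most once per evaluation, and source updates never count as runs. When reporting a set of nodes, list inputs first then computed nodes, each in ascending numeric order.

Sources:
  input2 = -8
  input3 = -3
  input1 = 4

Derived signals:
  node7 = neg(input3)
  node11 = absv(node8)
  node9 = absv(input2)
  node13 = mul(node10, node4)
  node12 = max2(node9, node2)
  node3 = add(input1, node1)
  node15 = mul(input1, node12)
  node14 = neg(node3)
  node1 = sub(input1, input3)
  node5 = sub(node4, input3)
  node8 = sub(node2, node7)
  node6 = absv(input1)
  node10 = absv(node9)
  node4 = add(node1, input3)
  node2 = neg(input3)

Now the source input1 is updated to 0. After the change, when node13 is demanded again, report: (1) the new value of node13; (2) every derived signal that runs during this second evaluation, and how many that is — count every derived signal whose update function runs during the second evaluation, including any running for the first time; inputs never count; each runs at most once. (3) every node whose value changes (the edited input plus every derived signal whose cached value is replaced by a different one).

New value of node13: 0.
Derived signals that run: node1, node4, node13 — 3 in total.
Values that change: input1, node1, node4, node13.

First evaluation (everything demanded from the output):
  node1 = sub(4, -3) = 7
  node4 = add(7, -3) = 4
  node9 = absv(-8) = 8
  node10 = absv(8) = 8
  node13 = mul(8, 4) = 32

Propagation after the edit:
  node1: runs — input1 4->0; result 3.
  node4: runs — node1 7->3; result 0.
  node13: runs — node4 4->0; result 0.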